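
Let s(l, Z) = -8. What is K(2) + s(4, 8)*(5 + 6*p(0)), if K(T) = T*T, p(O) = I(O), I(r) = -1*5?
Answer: 204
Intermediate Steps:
I(r) = -5
p(O) = -5
K(T) = T²
K(2) + s(4, 8)*(5 + 6*p(0)) = 2² - 8*(5 + 6*(-5)) = 4 - 8*(5 - 30) = 4 - 8*(-25) = 4 + 200 = 204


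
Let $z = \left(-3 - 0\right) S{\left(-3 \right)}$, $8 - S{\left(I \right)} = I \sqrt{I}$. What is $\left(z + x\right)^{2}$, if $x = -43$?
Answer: $4246 + 1206 i \sqrt{3} \approx 4246.0 + 2088.9 i$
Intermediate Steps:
$S{\left(I \right)} = 8 - I^{\frac{3}{2}}$ ($S{\left(I \right)} = 8 - I \sqrt{I} = 8 - I^{\frac{3}{2}}$)
$z = -24 - 9 i \sqrt{3}$ ($z = \left(-3 - 0\right) \left(8 - \left(-3\right)^{\frac{3}{2}}\right) = \left(-3 + 0\right) \left(8 - - 3 i \sqrt{3}\right) = - 3 \left(8 + 3 i \sqrt{3}\right) = -24 - 9 i \sqrt{3} \approx -24.0 - 15.588 i$)
$\left(z + x\right)^{2} = \left(\left(-24 - 9 i \sqrt{3}\right) - 43\right)^{2} = \left(-67 - 9 i \sqrt{3}\right)^{2}$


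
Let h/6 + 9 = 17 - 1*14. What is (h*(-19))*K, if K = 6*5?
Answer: 20520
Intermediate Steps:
K = 30
h = -36 (h = -54 + 6*(17 - 1*14) = -54 + 6*(17 - 14) = -54 + 6*3 = -54 + 18 = -36)
(h*(-19))*K = -36*(-19)*30 = 684*30 = 20520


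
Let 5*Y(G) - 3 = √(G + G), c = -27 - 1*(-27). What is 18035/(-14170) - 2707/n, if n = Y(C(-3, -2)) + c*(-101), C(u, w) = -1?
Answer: (-3607*√2 + 38369011*I)/(2834*(√2 - 3*I)) ≈ -3692.6 + 1740.1*I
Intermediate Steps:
c = 0 (c = -27 + 27 = 0)
Y(G) = ⅗ + √2*√G/5 (Y(G) = ⅗ + √(G + G)/5 = ⅗ + √(2*G)/5 = ⅗ + (√2*√G)/5 = ⅗ + √2*√G/5)
n = ⅗ + I*√2/5 (n = (⅗ + √2*√(-1)/5) + 0*(-101) = (⅗ + √2*I/5) + 0 = (⅗ + I*√2/5) + 0 = ⅗ + I*√2/5 ≈ 0.6 + 0.28284*I)
18035/(-14170) - 2707/n = 18035/(-14170) - 2707/(⅗ + I*√2/5) = 18035*(-1/14170) - 2707/(⅗ + I*√2/5) = -3607/2834 - 2707/(⅗ + I*√2/5)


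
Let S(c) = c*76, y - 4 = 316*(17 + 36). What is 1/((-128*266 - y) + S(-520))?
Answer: -1/90320 ≈ -1.1072e-5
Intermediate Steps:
y = 16752 (y = 4 + 316*(17 + 36) = 4 + 316*53 = 4 + 16748 = 16752)
S(c) = 76*c
1/((-128*266 - y) + S(-520)) = 1/((-128*266 - 1*16752) + 76*(-520)) = 1/((-34048 - 16752) - 39520) = 1/(-50800 - 39520) = 1/(-90320) = -1/90320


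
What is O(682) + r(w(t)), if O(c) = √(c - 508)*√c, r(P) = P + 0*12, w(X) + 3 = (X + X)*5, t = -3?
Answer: -33 + 2*√29667 ≈ 311.48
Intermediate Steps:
w(X) = -3 + 10*X (w(X) = -3 + (X + X)*5 = -3 + (2*X)*5 = -3 + 10*X)
r(P) = P (r(P) = P + 0 = P)
O(c) = √c*√(-508 + c) (O(c) = √(-508 + c)*√c = √c*√(-508 + c))
O(682) + r(w(t)) = √682*√(-508 + 682) + (-3 + 10*(-3)) = √682*√174 + (-3 - 30) = 2*√29667 - 33 = -33 + 2*√29667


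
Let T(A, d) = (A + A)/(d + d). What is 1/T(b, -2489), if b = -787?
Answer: 2489/787 ≈ 3.1626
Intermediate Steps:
T(A, d) = A/d (T(A, d) = (2*A)/((2*d)) = (2*A)*(1/(2*d)) = A/d)
1/T(b, -2489) = 1/(-787/(-2489)) = 1/(-787*(-1/2489)) = 1/(787/2489) = 2489/787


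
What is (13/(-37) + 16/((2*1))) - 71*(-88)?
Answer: 231459/37 ≈ 6255.6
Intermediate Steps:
(13/(-37) + 16/((2*1))) - 71*(-88) = (13*(-1/37) + 16/2) + 6248 = (-13/37 + 16*(1/2)) + 6248 = (-13/37 + 8) + 6248 = 283/37 + 6248 = 231459/37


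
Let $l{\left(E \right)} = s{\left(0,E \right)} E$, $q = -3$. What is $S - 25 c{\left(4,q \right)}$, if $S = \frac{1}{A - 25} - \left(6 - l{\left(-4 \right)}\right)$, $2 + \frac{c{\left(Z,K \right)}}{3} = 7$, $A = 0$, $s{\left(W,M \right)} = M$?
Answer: $- \frac{9126}{25} \approx -365.04$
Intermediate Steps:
$l{\left(E \right)} = E^{2}$ ($l{\left(E \right)} = E E = E^{2}$)
$c{\left(Z,K \right)} = 15$ ($c{\left(Z,K \right)} = -6 + 3 \cdot 7 = -6 + 21 = 15$)
$S = \frac{249}{25}$ ($S = \frac{1}{0 - 25} - \left(6 - \left(-4\right)^{2}\right) = \frac{1}{-25} - \left(6 - 16\right) = - \frac{1}{25} - \left(6 - 16\right) = - \frac{1}{25} - -10 = - \frac{1}{25} + 10 = \frac{249}{25} \approx 9.96$)
$S - 25 c{\left(4,q \right)} = \frac{249}{25} - 375 = - \frac{9126}{25}$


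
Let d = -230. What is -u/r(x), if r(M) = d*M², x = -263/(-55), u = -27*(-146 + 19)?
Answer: 2074545/3181774 ≈ 0.65201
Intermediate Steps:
u = 3429 (u = -27*(-127) = 3429)
x = 263/55 (x = -263*(-1/55) = 263/55 ≈ 4.7818)
r(M) = -230*M²
-u/r(x) = -3429/((-230*(263/55)²)) = -3429/((-230*69169/3025)) = -3429/(-3181774/605) = -3429*(-605)/3181774 = -1*(-2074545/3181774) = 2074545/3181774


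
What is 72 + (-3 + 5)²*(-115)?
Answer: -388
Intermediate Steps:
72 + (-3 + 5)²*(-115) = 72 + 2²*(-115) = 72 + 4*(-115) = 72 - 460 = -388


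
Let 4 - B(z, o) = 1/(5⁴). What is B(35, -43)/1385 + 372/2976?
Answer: 885617/6925000 ≈ 0.12789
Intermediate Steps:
B(z, o) = 2499/625 (B(z, o) = 4 - 1/(5⁴) = 4 - 1/625 = 2499/625)
B(35, -43)/1385 + 372/2976 = (2499/625)/1385 + 372/2976 = (2499/625)*(1/1385) + 372*(1/2976) = 2499/865625 + ⅛ = 885617/6925000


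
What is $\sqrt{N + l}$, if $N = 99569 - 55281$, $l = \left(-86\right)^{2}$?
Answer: $2 \sqrt{12921} \approx 227.34$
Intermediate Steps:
$l = 7396$
$N = 44288$ ($N = 99569 - 55281 = 44288$)
$\sqrt{N + l} = \sqrt{44288 + 7396} = \sqrt{51684} = 2 \sqrt{12921}$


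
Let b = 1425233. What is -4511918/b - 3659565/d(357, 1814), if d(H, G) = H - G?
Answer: 5209158939119/2076564481 ≈ 2508.5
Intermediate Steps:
-4511918/b - 3659565/d(357, 1814) = -4511918/1425233 - 3659565/(357 - 1*1814) = -4511918*1/1425233 - 3659565/(357 - 1814) = -4511918/1425233 - 3659565/(-1457) = -4511918/1425233 - 3659565*(-1/1457) = -4511918/1425233 + 3659565/1457 = 5209158939119/2076564481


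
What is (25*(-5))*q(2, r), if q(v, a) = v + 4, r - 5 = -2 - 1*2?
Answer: -750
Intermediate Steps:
r = 1 (r = 5 + (-2 - 1*2) = 5 + (-2 - 2) = 5 - 4 = 1)
q(v, a) = 4 + v
(25*(-5))*q(2, r) = (25*(-5))*(4 + 2) = -125*6 = -750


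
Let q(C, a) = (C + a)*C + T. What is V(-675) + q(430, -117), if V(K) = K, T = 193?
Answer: 134108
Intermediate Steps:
q(C, a) = 193 + C*(C + a) (q(C, a) = (C + a)*C + 193 = C*(C + a) + 193 = 193 + C*(C + a))
V(-675) + q(430, -117) = -675 + (193 + 430² + 430*(-117)) = -675 + (193 + 184900 - 50310) = -675 + 134783 = 134108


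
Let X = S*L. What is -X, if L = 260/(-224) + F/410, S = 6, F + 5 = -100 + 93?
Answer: 40983/5740 ≈ 7.1399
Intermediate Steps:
F = -12 (F = -5 + (-100 + 93) = -5 - 7 = -12)
L = -13661/11480 (L = 260/(-224) - 12/410 = 260*(-1/224) - 12*1/410 = -65/56 - 6/205 = -13661/11480 ≈ -1.1900)
X = -40983/5740 (X = 6*(-13661/11480) = -40983/5740 ≈ -7.1399)
-X = -1*(-40983/5740) = 40983/5740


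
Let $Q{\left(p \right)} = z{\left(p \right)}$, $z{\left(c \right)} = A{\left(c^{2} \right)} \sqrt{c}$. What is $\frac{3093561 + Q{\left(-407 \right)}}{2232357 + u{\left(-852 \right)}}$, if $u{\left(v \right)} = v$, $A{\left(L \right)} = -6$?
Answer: $\frac{343729}{247945} - \frac{2 i \sqrt{407}}{743835} \approx 1.3863 - 5.4244 \cdot 10^{-5} i$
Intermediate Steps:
$z{\left(c \right)} = - 6 \sqrt{c}$
$Q{\left(p \right)} = - 6 \sqrt{p}$
$\frac{3093561 + Q{\left(-407 \right)}}{2232357 + u{\left(-852 \right)}} = \frac{3093561 - 6 \sqrt{-407}}{2232357 - 852} = \frac{3093561 - 6 i \sqrt{407}}{2231505} = \left(3093561 - 6 i \sqrt{407}\right) \frac{1}{2231505} = \frac{343729}{247945} - \frac{2 i \sqrt{407}}{743835}$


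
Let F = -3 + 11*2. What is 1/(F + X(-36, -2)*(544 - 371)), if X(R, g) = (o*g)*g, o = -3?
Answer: -1/2057 ≈ -0.00048614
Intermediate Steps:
X(R, g) = -3*g² (X(R, g) = (-3*g)*g = -3*g²)
F = 19 (F = -3 + 22 = 19)
1/(F + X(-36, -2)*(544 - 371)) = 1/(19 + (-3*(-2)²)*(544 - 371)) = 1/(19 - 3*4*173) = 1/(19 - 12*173) = 1/(19 - 2076) = 1/(-2057) = -1/2057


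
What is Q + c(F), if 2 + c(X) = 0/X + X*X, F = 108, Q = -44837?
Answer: -33175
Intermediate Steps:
c(X) = -2 + X² (c(X) = -2 + (0/X + X*X) = -2 + (0 + X²) = -2 + X²)
Q + c(F) = -44837 + (-2 + 108²) = -44837 + (-2 + 11664) = -44837 + 11662 = -33175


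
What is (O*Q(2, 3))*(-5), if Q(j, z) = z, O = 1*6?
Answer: -90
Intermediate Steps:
O = 6
(O*Q(2, 3))*(-5) = (6*3)*(-5) = 18*(-5) = -90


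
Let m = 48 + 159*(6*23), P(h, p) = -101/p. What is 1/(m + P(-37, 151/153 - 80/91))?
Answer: 1501/31600767 ≈ 4.7499e-5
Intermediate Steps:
m = 21990 (m = 48 + 159*138 = 48 + 21942 = 21990)
1/(m + P(-37, 151/153 - 80/91)) = 1/(21990 - 101/(151/153 - 80/91)) = 1/(21990 - 101/1501/13923) = 1/(21990 - 101*13923/1501) = 1/(21990 - 1406223/1501) = 1/(31600767/1501) = 1501/31600767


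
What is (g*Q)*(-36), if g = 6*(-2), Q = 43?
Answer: 18576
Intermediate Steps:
g = -12
(g*Q)*(-36) = -12*43*(-36) = -516*(-36) = 18576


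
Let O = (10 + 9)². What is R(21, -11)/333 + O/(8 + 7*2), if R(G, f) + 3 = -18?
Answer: 39917/2442 ≈ 16.346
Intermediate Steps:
R(G, f) = -21 (R(G, f) = -3 - 18 = -21)
O = 361 (O = 19² = 361)
R(21, -11)/333 + O/(8 + 7*2) = -21/333 + 361/(8 + 7*2) = -21*1/333 + 361/(8 + 14) = -7/111 + 361/22 = 39917/2442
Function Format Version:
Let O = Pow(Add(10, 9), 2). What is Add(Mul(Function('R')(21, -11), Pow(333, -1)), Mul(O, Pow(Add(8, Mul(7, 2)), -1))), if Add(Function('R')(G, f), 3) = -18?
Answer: Rational(39917, 2442) ≈ 16.346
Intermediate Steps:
Function('R')(G, f) = -21 (Function('R')(G, f) = Add(-3, -18) = -21)
O = 361 (O = Pow(19, 2) = 361)
Add(Mul(Function('R')(21, -11), Pow(333, -1)), Mul(O, Pow(Add(8, Mul(7, 2)), -1))) = Add(Mul(-21, Pow(333, -1)), Mul(361, Pow(Add(8, Mul(7, 2)), -1))) = Add(Mul(-21, Rational(1, 333)), Mul(361, Pow(Add(8, 14), -1))) = Add(Rational(-7, 111), Mul(361, Pow(22, -1))) = Add(Rational(-7, 111), Mul(361, Rational(1, 22))) = Add(Rational(-7, 111), Rational(361, 22)) = Rational(39917, 2442)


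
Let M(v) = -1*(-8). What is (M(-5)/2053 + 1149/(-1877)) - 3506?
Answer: -13512648267/3853481 ≈ -3506.6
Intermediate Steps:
M(v) = 8
(M(-5)/2053 + 1149/(-1877)) - 3506 = (8/2053 + 1149/(-1877)) - 3506 = (8*(1/2053) + 1149*(-1/1877)) - 3506 = (8/2053 - 1149/1877) - 3506 = -2343881/3853481 - 3506 = -13512648267/3853481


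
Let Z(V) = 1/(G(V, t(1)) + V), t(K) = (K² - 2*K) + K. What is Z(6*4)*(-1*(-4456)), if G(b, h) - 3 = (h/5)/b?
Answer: 4456/27 ≈ 165.04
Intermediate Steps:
t(K) = K² - K
G(b, h) = 3 + h/(5*b) (G(b, h) = 3 + (h/5)/b = 3 + h/(5*b))
Z(V) = 1/(3 + V) (Z(V) = 1/((3 + (1*(-1 + 1))/(5*V)) + V) = 1/((3 + (1*0)/(5*V)) + V) = 1/((3 + (⅕)*0/V) + V) = 1/((3 + 0) + V) = 1/(3 + V))
Z(6*4)*(-1*(-4456)) = (-1*(-4456))/(3 + 6*4) = 4456/(3 + 24) = 4456/27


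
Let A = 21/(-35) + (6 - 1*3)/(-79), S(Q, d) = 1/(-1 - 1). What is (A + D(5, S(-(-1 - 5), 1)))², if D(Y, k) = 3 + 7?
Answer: 13675204/156025 ≈ 87.647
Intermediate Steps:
S(Q, d) = -½ (S(Q, d) = 1/(-2) = -½)
D(Y, k) = 10
A = -252/395 (A = 21*(-1/35) + (6 - 3)*(-1/79) = -⅗ + 3*(-1/79) = -⅗ - 3/79 = -252/395 ≈ -0.63797)
(A + D(5, S(-(-1 - 5), 1)))² = (-252/395 + 10)² = (3698/395)² = 13675204/156025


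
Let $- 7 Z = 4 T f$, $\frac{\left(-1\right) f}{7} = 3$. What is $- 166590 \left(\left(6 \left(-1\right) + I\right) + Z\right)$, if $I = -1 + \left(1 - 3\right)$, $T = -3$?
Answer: $7496550$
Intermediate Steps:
$f = -21$ ($f = \left(-7\right) 3 = -21$)
$I = -3$ ($I = -1 + \left(1 - 3\right) = -1 - 2 = -3$)
$Z = -36$ ($Z = - \frac{4 \left(-3\right) \left(-21\right)}{7} = - \frac{\left(-12\right) \left(-21\right)}{7} = \left(- \frac{1}{7}\right) 252 = -36$)
$- 166590 \left(\left(6 \left(-1\right) + I\right) + Z\right) = - 166590 \left(\left(6 \left(-1\right) - 3\right) - 36\right) = - 166590 \left(\left(-6 - 3\right) - 36\right) = - 166590 \left(-9 - 36\right) = \left(-166590\right) \left(-45\right) = 7496550$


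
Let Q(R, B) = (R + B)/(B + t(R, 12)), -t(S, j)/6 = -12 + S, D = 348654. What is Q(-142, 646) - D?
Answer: -273693138/785 ≈ -3.4865e+5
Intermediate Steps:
t(S, j) = 72 - 6*S (t(S, j) = -6*(-12 + S) = 72 - 6*S)
Q(R, B) = (B + R)/(72 + B - 6*R) (Q(R, B) = (R + B)/(B + (72 - 6*R)) = (B + R)/(72 + B - 6*R))
Q(-142, 646) - D = (646 - 142)/(72 + 646 - 6*(-142)) - 1*348654 = 504/(72 + 646 + 852) - 348654 = 504/1570 - 348654 = (1/1570)*504 - 348654 = 252/785 - 348654 = -273693138/785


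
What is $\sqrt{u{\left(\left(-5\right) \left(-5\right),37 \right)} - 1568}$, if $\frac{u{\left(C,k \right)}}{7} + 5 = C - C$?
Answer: $i \sqrt{1603} \approx 40.037 i$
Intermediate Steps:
$u{\left(C,k \right)} = -35$ ($u{\left(C,k \right)} = -35 + 7 \left(C - C\right) = -35 + 7 \cdot 0 = -35 + 0 = -35$)
$\sqrt{u{\left(\left(-5\right) \left(-5\right),37 \right)} - 1568} = \sqrt{-35 - 1568} = \sqrt{-1603} = i \sqrt{1603}$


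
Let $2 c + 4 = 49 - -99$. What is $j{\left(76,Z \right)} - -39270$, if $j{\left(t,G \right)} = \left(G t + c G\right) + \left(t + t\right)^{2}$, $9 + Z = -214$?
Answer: $29370$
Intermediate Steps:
$Z = -223$ ($Z = -9 - 214 = -223$)
$c = 72$ ($c = -2 + \frac{49 - -99}{2} = -2 + \frac{49 + 99}{2} = -2 + \frac{1}{2} \cdot 148 = -2 + 74 = 72$)
$j{\left(t,G \right)} = 4 t^{2} + 72 G + G t$ ($j{\left(t,G \right)} = \left(G t + 72 G\right) + \left(t + t\right)^{2} = \left(72 G + G t\right) + \left(2 t\right)^{2} = \left(72 G + G t\right) + 4 t^{2} = 4 t^{2} + 72 G + G t$)
$j{\left(76,Z \right)} - -39270 = \left(4 \cdot 76^{2} + 72 \left(-223\right) - 16948\right) - -39270 = \left(4 \cdot 5776 - 16056 - 16948\right) + 39270 = \left(23104 - 16056 - 16948\right) + 39270 = -9900 + 39270 = 29370$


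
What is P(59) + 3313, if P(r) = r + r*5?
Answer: 3667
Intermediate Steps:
P(r) = 6*r (P(r) = r + 5*r = 6*r)
P(59) + 3313 = 6*59 + 3313 = 354 + 3313 = 3667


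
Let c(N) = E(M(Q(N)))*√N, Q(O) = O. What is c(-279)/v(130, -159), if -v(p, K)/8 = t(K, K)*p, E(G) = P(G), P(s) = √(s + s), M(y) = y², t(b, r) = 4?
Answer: -837*I*√62/4160 ≈ -1.5843*I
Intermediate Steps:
P(s) = √2*√s (P(s) = √(2*s) = √2*√s)
E(G) = √2*√G
v(p, K) = -32*p
c(N) = √2*√N*√(N²) (c(N) = (√2*√(N²))*√N = √2*√N*√(N²))
c(-279)/v(130, -159) = (√2*√(-279)*√((-279)²))/((-32*130)) = (√2*(3*I*√31)*√77841)/(-4160) = (√2*(3*I*√31)*279)*(-1/4160) = (837*I*√62)*(-1/4160) = -837*I*√62/4160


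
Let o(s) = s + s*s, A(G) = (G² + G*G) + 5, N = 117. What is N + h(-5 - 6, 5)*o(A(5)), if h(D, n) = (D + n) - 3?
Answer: -27603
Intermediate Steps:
h(D, n) = -3 + D + n
A(G) = 5 + 2*G² (A(G) = (G² + G²) + 5 = 2*G² + 5 = 5 + 2*G²)
o(s) = s + s²
N + h(-5 - 6, 5)*o(A(5)) = 117 + (-3 + (-5 - 6) + 5)*((5 + 2*5²)*(1 + (5 + 2*5²))) = 117 + (-3 - 11 + 5)*((5 + 2*25)*(1 + (5 + 2*25))) = 117 - 9*(5 + 50)*(1 + (5 + 50)) = 117 - 495*(1 + 55) = 117 - 495*56 = 117 - 9*3080 = 117 - 27720 = -27603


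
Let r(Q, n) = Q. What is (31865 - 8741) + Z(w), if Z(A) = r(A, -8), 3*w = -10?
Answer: 69362/3 ≈ 23121.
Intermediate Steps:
w = -10/3 (w = (⅓)*(-10) = -10/3 ≈ -3.3333)
Z(A) = A
(31865 - 8741) + Z(w) = (31865 - 8741) - 10/3 = 23124 - 10/3 = 69362/3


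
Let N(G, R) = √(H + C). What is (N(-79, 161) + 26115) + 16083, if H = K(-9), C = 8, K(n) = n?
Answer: 42198 + I ≈ 42198.0 + 1.0*I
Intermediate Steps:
H = -9
N(G, R) = I (N(G, R) = √(-9 + 8) = √(-1) = I)
(N(-79, 161) + 26115) + 16083 = (I + 26115) + 16083 = (26115 + I) + 16083 = 42198 + I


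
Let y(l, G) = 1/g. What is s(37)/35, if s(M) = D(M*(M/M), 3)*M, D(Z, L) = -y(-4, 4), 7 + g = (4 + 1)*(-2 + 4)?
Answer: -37/105 ≈ -0.35238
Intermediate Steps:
g = 3 (g = -7 + (4 + 1)*(-2 + 4) = -7 + 5*2 = -7 + 10 = 3)
y(l, G) = ⅓ (y(l, G) = 1/3 = ⅓)
D(Z, L) = -⅓ (D(Z, L) = -1*⅓ = -⅓)
s(M) = -M/3
s(37)/35 = -⅓*37/35 = -37/3*1/35 = -37/105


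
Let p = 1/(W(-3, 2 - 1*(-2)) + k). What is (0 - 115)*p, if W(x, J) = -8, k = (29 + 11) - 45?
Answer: 115/13 ≈ 8.8462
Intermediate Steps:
k = -5 (k = 40 - 45 = -5)
p = -1/13 (p = 1/(-8 - 5) = 1/(-13) = -1/13 ≈ -0.076923)
(0 - 115)*p = (0 - 115)*(-1/13) = -115*(-1/13) = 115/13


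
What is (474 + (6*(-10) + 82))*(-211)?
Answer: -104656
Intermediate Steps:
(474 + (6*(-10) + 82))*(-211) = (474 + (-60 + 82))*(-211) = (474 + 22)*(-211) = 496*(-211) = -104656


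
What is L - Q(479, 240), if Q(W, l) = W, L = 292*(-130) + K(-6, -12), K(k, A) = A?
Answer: -38451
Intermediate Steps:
L = -37972 (L = 292*(-130) - 12 = -37960 - 12 = -37972)
L - Q(479, 240) = -37972 - 1*479 = -37972 - 479 = -38451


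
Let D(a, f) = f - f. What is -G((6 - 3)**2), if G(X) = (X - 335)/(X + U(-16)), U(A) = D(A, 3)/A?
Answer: 326/9 ≈ 36.222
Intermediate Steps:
D(a, f) = 0
U(A) = 0 (U(A) = 0/A = 0)
G(X) = (-335 + X)/X (G(X) = (X - 335)/(X + 0) = (-335 + X)/X)
-G((6 - 3)**2) = -(-335 + (6 - 3)**2)/((6 - 3)**2) = -(-335 + 3**2)/(3**2) = -(-335 + 9)/9 = -(-326)/9 = -1*(-326/9) = 326/9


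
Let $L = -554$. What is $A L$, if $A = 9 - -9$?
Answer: $-9972$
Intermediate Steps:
$A = 18$ ($A = 9 + 9 = 18$)
$A L = 18 \left(-554\right) = -9972$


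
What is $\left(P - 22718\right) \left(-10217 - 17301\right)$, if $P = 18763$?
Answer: $108833690$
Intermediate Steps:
$\left(P - 22718\right) \left(-10217 - 17301\right) = \left(18763 - 22718\right) \left(-10217 - 17301\right) = \left(-3955\right) \left(-27518\right) = 108833690$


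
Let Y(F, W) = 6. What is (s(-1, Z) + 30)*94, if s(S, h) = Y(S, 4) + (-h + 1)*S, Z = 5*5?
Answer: 5640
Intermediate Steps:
Z = 25
s(S, h) = 6 + S*(1 - h) (s(S, h) = 6 + (-h + 1)*S = 6 + (1 - h)*S = 6 + S*(1 - h))
(s(-1, Z) + 30)*94 = ((6 - 1 - 1*(-1)*25) + 30)*94 = ((6 - 1 + 25) + 30)*94 = (30 + 30)*94 = 60*94 = 5640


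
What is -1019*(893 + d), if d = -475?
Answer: -425942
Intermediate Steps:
-1019*(893 + d) = -1019*(893 - 475) = -1019*418 = -425942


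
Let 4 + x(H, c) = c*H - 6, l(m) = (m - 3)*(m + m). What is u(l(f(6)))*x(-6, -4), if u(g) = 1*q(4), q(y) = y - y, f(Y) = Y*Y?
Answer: 0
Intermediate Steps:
f(Y) = Y**2
l(m) = 2*m*(-3 + m) (l(m) = (-3 + m)*(2*m) = 2*m*(-3 + m))
q(y) = 0
x(H, c) = -10 + H*c (x(H, c) = -4 + (c*H - 6) = -4 + (H*c - 6) = -4 + (-6 + H*c) = -10 + H*c)
u(g) = 0 (u(g) = 1*0 = 0)
u(l(f(6)))*x(-6, -4) = 0*(-10 - 6*(-4)) = 0*(-10 + 24) = 0*14 = 0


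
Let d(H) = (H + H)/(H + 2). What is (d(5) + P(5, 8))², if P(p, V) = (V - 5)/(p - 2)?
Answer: 289/49 ≈ 5.8980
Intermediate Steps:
P(p, V) = (-5 + V)/(-2 + p)
d(H) = 2*H/(2 + H) (d(H) = (2*H)/(2 + H) = 2*H/(2 + H))
(d(5) + P(5, 8))² = (2*5/(2 + 5) + (-5 + 8)/(-2 + 5))² = (2*5/7 + 3/3)² = (2*5*(⅐) + (⅓)*3)² = (10/7 + 1)² = (17/7)² = 289/49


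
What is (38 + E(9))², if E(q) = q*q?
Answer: 14161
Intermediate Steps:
E(q) = q²
(38 + E(9))² = (38 + 9²)² = (38 + 81)² = 119² = 14161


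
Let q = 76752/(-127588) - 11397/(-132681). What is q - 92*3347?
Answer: -434391768247929/1410708619 ≈ -3.0792e+5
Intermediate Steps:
q = -727450973/1410708619 (q = 76752*(-1/127588) - 11397*(-1/132681) = -19188/31897 + 3799/44227 = -727450973/1410708619 ≈ -0.51566)
q - 92*3347 = -727450973/1410708619 - 92*3347 = -727450973/1410708619 - 307924 = -434391768247929/1410708619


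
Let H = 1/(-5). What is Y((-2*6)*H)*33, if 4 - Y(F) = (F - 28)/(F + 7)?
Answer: 10428/47 ≈ 221.87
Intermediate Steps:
H = -⅕ (H = 1*(-⅕) = -⅕ ≈ -0.20000)
Y(F) = 4 - (-28 + F)/(7 + F) (Y(F) = 4 - (F - 28)/(F + 7) = 4 - (-28 + F)/(7 + F))
Y((-2*6)*H)*33 = ((56 + 3*(-2*6*(-⅕)))/(7 - 2*6*(-⅕)))*33 = ((56 + 3*(-12*(-⅕)))/(7 - 12*(-⅕)))*33 = ((56 + 3*(12/5))/(7 + 12/5))*33 = ((56 + 36/5)/(47/5))*33 = ((5/47)*(316/5))*33 = (316/47)*33 = 10428/47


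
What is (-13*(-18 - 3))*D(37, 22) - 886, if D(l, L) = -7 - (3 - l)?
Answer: 6485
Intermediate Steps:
D(l, L) = -10 + l (D(l, L) = -7 + (-3 + l) = -10 + l)
(-13*(-18 - 3))*D(37, 22) - 886 = (-13*(-18 - 3))*(-10 + 37) - 886 = -13*(-21)*27 - 886 = 273*27 - 886 = 7371 - 886 = 6485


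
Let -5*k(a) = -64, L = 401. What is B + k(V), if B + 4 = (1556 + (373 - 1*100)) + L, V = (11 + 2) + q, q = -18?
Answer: 11194/5 ≈ 2238.8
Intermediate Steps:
V = -5 (V = (11 + 2) - 18 = 13 - 18 = -5)
k(a) = 64/5 (k(a) = -⅕*(-64) = 64/5)
B = 2226 (B = -4 + ((1556 + (373 - 1*100)) + 401) = -4 + ((1556 + (373 - 100)) + 401) = -4 + ((1556 + 273) + 401) = -4 + (1829 + 401) = -4 + 2230 = 2226)
B + k(V) = 2226 + 64/5 = 11194/5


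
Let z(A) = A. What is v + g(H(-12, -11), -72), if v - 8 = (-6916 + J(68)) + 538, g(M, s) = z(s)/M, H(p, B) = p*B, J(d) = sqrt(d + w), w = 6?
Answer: -70076/11 + sqrt(74) ≈ -6361.9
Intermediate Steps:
J(d) = sqrt(6 + d) (J(d) = sqrt(d + 6) = sqrt(6 + d))
H(p, B) = B*p
g(M, s) = s/M
v = -6370 + sqrt(74) (v = 8 + ((-6916 + sqrt(6 + 68)) + 538) = 8 + ((-6916 + sqrt(74)) + 538) = 8 + (-6378 + sqrt(74)) = -6370 + sqrt(74) ≈ -6361.4)
v + g(H(-12, -11), -72) = (-6370 + sqrt(74)) - 72/((-11*(-12))) = (-6370 + sqrt(74)) - 72/132 = (-6370 + sqrt(74)) - 72*1/132 = (-6370 + sqrt(74)) - 6/11 = -70076/11 + sqrt(74)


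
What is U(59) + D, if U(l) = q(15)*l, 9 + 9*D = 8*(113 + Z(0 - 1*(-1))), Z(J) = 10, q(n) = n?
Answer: 2980/3 ≈ 993.33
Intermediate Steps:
D = 325/3 (D = -1 + (8*(113 + 10))/9 = -1 + (8*123)/9 = -1 + (⅑)*984 = -1 + 328/3 = 325/3 ≈ 108.33)
U(l) = 15*l
U(59) + D = 15*59 + 325/3 = 885 + 325/3 = 2980/3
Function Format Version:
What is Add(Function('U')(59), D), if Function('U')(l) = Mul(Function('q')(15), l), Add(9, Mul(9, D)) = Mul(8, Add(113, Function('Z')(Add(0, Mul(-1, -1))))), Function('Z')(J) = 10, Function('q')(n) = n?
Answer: Rational(2980, 3) ≈ 993.33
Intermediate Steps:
D = Rational(325, 3) (D = Add(-1, Mul(Rational(1, 9), Mul(8, Add(113, 10)))) = Add(-1, Mul(Rational(1, 9), Mul(8, 123))) = Add(-1, Mul(Rational(1, 9), 984)) = Add(-1, Rational(328, 3)) = Rational(325, 3) ≈ 108.33)
Function('U')(l) = Mul(15, l)
Add(Function('U')(59), D) = Add(Mul(15, 59), Rational(325, 3)) = Add(885, Rational(325, 3)) = Rational(2980, 3)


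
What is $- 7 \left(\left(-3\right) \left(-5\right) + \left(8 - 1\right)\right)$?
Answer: $-154$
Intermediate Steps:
$- 7 \left(\left(-3\right) \left(-5\right) + \left(8 - 1\right)\right) = - 7 \left(15 + \left(8 - 1\right)\right) = - 7 \left(15 + 7\right) = \left(-7\right) 22 = -154$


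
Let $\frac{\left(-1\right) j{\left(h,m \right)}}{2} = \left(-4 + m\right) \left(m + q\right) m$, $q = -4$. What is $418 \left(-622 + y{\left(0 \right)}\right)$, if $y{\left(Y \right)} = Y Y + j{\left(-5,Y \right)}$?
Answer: $-259996$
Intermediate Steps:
$j{\left(h,m \right)} = - 2 m \left(-4 + m\right)^{2}$ ($j{\left(h,m \right)} = - 2 \left(-4 + m\right) \left(m - 4\right) m = - 2 \left(-4 + m\right) \left(-4 + m\right) m = - 2 \left(-4 + m\right)^{2} m = - 2 m \left(-4 + m\right)^{2}$)
$y{\left(Y \right)} = Y^{2} + 2 Y \left(-16 - Y^{2} + 8 Y\right)$ ($y{\left(Y \right)} = Y Y + 2 Y \left(-16 - Y^{2} + 8 Y\right) = Y^{2} + 2 Y \left(-16 - Y^{2} + 8 Y\right)$)
$418 \left(-622 + y{\left(0 \right)}\right) = 418 \left(-622 + 0 \left(-32 - 2 \cdot 0^{2} + 17 \cdot 0\right)\right) = 418 \left(-622 + 0 \left(-32 - 0 + 0\right)\right) = 418 \left(-622 + 0 \left(-32 + 0 + 0\right)\right) = 418 \left(-622 + 0 \left(-32\right)\right) = 418 \left(-622 + 0\right) = 418 \left(-622\right) = -259996$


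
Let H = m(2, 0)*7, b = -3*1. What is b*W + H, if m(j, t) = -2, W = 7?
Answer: -35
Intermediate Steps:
b = -3
H = -14 (H = -2*7 = -14)
b*W + H = -3*7 - 14 = -21 - 14 = -35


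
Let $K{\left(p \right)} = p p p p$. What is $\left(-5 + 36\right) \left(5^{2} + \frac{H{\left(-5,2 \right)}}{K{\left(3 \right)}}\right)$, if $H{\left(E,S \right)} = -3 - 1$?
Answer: $\frac{62651}{81} \approx 773.47$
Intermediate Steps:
$H{\left(E,S \right)} = -4$
$K{\left(p \right)} = p^{4}$ ($K{\left(p \right)} = p^{2} p p = p^{3} p = p^{4}$)
$\left(-5 + 36\right) \left(5^{2} + \frac{H{\left(-5,2 \right)}}{K{\left(3 \right)}}\right) = \left(-5 + 36\right) \left(5^{2} + \frac{1}{3^{4}} \left(-4\right)\right) = 31 \left(25 + \frac{1}{81} \left(-4\right)\right) = 31 \left(25 - \frac{4}{81}\right) = 31 \cdot \frac{2021}{81} = \frac{62651}{81}$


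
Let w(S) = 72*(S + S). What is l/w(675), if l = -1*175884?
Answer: -14657/8100 ≈ -1.8095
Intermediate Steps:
l = -175884
w(S) = 144*S (w(S) = 72*(2*S) = 144*S)
l/w(675) = -175884/(144*675) = -175884/97200 = -175884*1/97200 = -14657/8100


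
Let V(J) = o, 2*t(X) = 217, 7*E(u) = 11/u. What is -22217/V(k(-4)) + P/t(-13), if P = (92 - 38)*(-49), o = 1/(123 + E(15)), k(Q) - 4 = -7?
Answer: -8902564582/3255 ≈ -2.7350e+6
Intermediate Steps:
k(Q) = -3 (k(Q) = 4 - 7 = -3)
E(u) = 11/(7*u) (E(u) = (11/u)/7 = 11/(7*u))
t(X) = 217/2 (t(X) = (½)*217 = 217/2)
o = 105/12926 (o = 1/(123 + (11/7)/15) = 1/(123 + (11/7)*(1/15)) = 1/(123 + 11/105) = 1/(12926/105) = 105/12926 ≈ 0.0081232)
V(J) = 105/12926
P = -2646 (P = 54*(-49) = -2646)
-22217/V(k(-4)) + P/t(-13) = -22217/105/12926 - 2646/217/2 = -22217*12926/105 - 2646*2/217 = -287176942/105 - 756/31 = -8902564582/3255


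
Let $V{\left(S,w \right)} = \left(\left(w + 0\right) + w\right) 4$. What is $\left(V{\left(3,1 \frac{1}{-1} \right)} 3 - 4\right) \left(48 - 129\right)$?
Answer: $2268$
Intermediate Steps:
$V{\left(S,w \right)} = 8 w$ ($V{\left(S,w \right)} = \left(w + w\right) 4 = 2 w 4 = 8 w$)
$\left(V{\left(3,1 \frac{1}{-1} \right)} 3 - 4\right) \left(48 - 129\right) = \left(8 \cdot 1 \frac{1}{-1} \cdot 3 - 4\right) \left(48 - 129\right) = \left(8 \cdot 1 \left(-1\right) 3 - 4\right) \left(-81\right) = \left(8 \left(-1\right) 3 - 4\right) \left(-81\right) = \left(\left(-8\right) 3 - 4\right) \left(-81\right) = \left(-24 - 4\right) \left(-81\right) = \left(-28\right) \left(-81\right) = 2268$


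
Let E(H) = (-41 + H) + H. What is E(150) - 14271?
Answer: -14012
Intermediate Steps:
E(H) = -41 + 2*H
E(150) - 14271 = (-41 + 2*150) - 14271 = (-41 + 300) - 14271 = 259 - 14271 = -14012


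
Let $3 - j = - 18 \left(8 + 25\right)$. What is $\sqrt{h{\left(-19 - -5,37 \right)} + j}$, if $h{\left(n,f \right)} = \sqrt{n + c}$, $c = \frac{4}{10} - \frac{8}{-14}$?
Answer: $\frac{\sqrt{731325 + 70 i \sqrt{3990}}}{35} \approx 24.434 + 0.073863 i$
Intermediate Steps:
$c = \frac{34}{35}$ ($c = 4 \cdot \frac{1}{10} - - \frac{4}{7} = \frac{2}{5} + \frac{4}{7} = \frac{34}{35} \approx 0.97143$)
$h{\left(n,f \right)} = \sqrt{\frac{34}{35} + n}$ ($h{\left(n,f \right)} = \sqrt{n + \frac{34}{35}} = \sqrt{\frac{34}{35} + n}$)
$j = 597$ ($j = 3 - - 18 \left(8 + 25\right) = 3 - \left(-18\right) 33 = 3 - -594 = 3 + 594 = 597$)
$\sqrt{h{\left(-19 - -5,37 \right)} + j} = \sqrt{\frac{\sqrt{1190 + 1225 \left(-19 - -5\right)}}{35} + 597} = \sqrt{\frac{\sqrt{1190 + 1225 \left(-19 + 5\right)}}{35} + 597} = \sqrt{\frac{\sqrt{1190 + 1225 \left(-14\right)}}{35} + 597} = \sqrt{\frac{\sqrt{1190 - 17150}}{35} + 597} = \sqrt{\frac{\sqrt{-15960}}{35} + 597} = \sqrt{\frac{2 i \sqrt{3990}}{35} + 597} = \sqrt{597 + \frac{2 i \sqrt{3990}}{35}}$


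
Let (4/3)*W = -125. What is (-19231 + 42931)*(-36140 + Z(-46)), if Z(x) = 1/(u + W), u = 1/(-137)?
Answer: -44007051309600/51379 ≈ -8.5652e+8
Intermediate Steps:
W = -375/4 (W = (¾)*(-125) = -375/4 ≈ -93.750)
u = -1/137 ≈ -0.0072993
Z(x) = -548/51379 (Z(x) = 1/(-1/137 - 375/4) = 1/(-51379/548) = -548/51379)
(-19231 + 42931)*(-36140 + Z(-46)) = (-19231 + 42931)*(-36140 - 548/51379) = 23700*(-1856837608/51379) = -44007051309600/51379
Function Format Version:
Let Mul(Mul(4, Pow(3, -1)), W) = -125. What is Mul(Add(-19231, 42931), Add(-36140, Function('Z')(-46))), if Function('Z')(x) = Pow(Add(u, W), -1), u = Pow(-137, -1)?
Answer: Rational(-44007051309600, 51379) ≈ -8.5652e+8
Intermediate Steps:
W = Rational(-375, 4) (W = Mul(Rational(3, 4), -125) = Rational(-375, 4) ≈ -93.750)
u = Rational(-1, 137) ≈ -0.0072993
Function('Z')(x) = Rational(-548, 51379) (Function('Z')(x) = Pow(Add(Rational(-1, 137), Rational(-375, 4)), -1) = Pow(Rational(-51379, 548), -1) = Rational(-548, 51379))
Mul(Add(-19231, 42931), Add(-36140, Function('Z')(-46))) = Mul(Add(-19231, 42931), Add(-36140, Rational(-548, 51379))) = Mul(23700, Rational(-1856837608, 51379)) = Rational(-44007051309600, 51379)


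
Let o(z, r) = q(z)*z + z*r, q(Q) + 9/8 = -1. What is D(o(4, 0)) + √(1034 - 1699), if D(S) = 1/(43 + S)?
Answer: 2/69 + I*√665 ≈ 0.028986 + 25.788*I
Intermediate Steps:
q(Q) = -17/8 (q(Q) = -9/8 - 1 = -17/8)
o(z, r) = -17*z/8 + r*z (o(z, r) = -17*z/8 + z*r = -17*z/8 + r*z)
D(o(4, 0)) + √(1034 - 1699) = 1/(43 + (⅛)*4*(-17 + 8*0)) + √(1034 - 1699) = 1/(43 + (⅛)*4*(-17 + 0)) + √(-665) = 1/(43 + (⅛)*4*(-17)) + I*√665 = 1/(43 - 17/2) + I*√665 = 1/(69/2) + I*√665 = 2/69 + I*√665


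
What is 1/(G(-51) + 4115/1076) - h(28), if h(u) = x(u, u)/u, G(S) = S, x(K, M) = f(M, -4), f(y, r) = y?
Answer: -51837/50761 ≈ -1.0212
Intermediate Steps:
x(K, M) = M
h(u) = 1 (h(u) = u/u = 1)
1/(G(-51) + 4115/1076) - h(28) = 1/(-51 + 4115/1076) - 1*1 = 1/(-51 + 4115*(1/1076)) - 1 = 1/(-51 + 4115/1076) - 1 = 1/(-50761/1076) - 1 = -1076/50761 - 1 = -51837/50761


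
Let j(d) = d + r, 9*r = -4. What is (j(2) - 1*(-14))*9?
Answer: 140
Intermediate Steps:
r = -4/9 (r = (⅑)*(-4) = -4/9 ≈ -0.44444)
j(d) = -4/9 + d (j(d) = d - 4/9 = -4/9 + d)
(j(2) - 1*(-14))*9 = ((-4/9 + 2) - 1*(-14))*9 = (14/9 + 14)*9 = (140/9)*9 = 140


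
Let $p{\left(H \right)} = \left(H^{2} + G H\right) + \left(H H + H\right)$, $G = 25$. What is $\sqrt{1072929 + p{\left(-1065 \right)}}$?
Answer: $\sqrt{3313689} \approx 1820.4$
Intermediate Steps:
$p{\left(H \right)} = 2 H^{2} + 26 H$ ($p{\left(H \right)} = \left(H^{2} + 25 H\right) + \left(H H + H\right) = \left(H^{2} + 25 H\right) + \left(H^{2} + H\right) = \left(H^{2} + 25 H\right) + \left(H + H^{2}\right) = 2 H^{2} + 26 H$)
$\sqrt{1072929 + p{\left(-1065 \right)}} = \sqrt{1072929 + 2 \left(-1065\right) \left(13 - 1065\right)} = \sqrt{1072929 + 2 \left(-1065\right) \left(-1052\right)} = \sqrt{1072929 + 2240760} = \sqrt{3313689}$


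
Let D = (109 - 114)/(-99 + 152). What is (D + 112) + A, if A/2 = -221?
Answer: -17495/53 ≈ -330.09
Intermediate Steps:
A = -442 (A = 2*(-221) = -442)
D = -5/53 ≈ -0.094340
(D + 112) + A = (-5/53 + 112) - 442 = 5931/53 - 442 = -17495/53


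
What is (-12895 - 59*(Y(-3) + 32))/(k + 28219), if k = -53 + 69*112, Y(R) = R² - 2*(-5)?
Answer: -7952/17947 ≈ -0.44308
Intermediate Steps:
Y(R) = 10 + R² (Y(R) = R² + 10 = 10 + R²)
k = 7675 (k = -53 + 7728 = 7675)
(-12895 - 59*(Y(-3) + 32))/(k + 28219) = (-12895 - 59*((10 + (-3)²) + 32))/(7675 + 28219) = (-12895 - 59*((10 + 9) + 32))/35894 = (-12895 - 59*(19 + 32))*(1/35894) = (-12895 - 59*51)*(1/35894) = (-12895 - 3009)*(1/35894) = -15904*1/35894 = -7952/17947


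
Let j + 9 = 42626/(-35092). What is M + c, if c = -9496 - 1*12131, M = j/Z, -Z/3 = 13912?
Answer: -15837448806485/732299856 ≈ -21627.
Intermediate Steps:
Z = -41736 (Z = -3*13912 = -41736)
j = -179227/17546 (j = -9 + 42626/(-35092) = -9 + 42626*(-1/35092) = -9 - 21313/17546 = -179227/17546 ≈ -10.215)
M = 179227/732299856 (M = -179227/17546/(-41736) = -179227/17546*(-1/41736) = 179227/732299856 ≈ 0.00024475)
c = -21627 (c = -9496 - 12131 = -21627)
M + c = 179227/732299856 - 21627 = -15837448806485/732299856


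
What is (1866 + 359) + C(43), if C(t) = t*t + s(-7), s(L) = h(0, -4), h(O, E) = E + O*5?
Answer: 4070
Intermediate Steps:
h(O, E) = E + 5*O
s(L) = -4 (s(L) = -4 + 5*0 = -4 + 0 = -4)
C(t) = -4 + t² (C(t) = t*t - 4 = t² - 4 = -4 + t²)
(1866 + 359) + C(43) = (1866 + 359) + (-4 + 43²) = 2225 + (-4 + 1849) = 2225 + 1845 = 4070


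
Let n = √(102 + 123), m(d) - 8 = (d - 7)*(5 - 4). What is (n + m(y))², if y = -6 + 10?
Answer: 400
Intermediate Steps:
y = 4
m(d) = 1 + d (m(d) = 8 + (d - 7)*(5 - 4) = 8 + (-7 + d)*1 = 8 + (-7 + d) = 1 + d)
n = 15 (n = √225 = 15)
(n + m(y))² = (15 + (1 + 4))² = (15 + 5)² = 20² = 400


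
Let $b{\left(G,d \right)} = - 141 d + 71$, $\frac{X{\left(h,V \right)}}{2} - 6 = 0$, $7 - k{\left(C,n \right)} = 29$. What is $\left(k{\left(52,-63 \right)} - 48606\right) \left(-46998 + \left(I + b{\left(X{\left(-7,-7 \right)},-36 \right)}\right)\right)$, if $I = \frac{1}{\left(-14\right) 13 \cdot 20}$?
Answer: $\frac{1851968701637}{910} \approx 2.0351 \cdot 10^{9}$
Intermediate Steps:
$k{\left(C,n \right)} = -22$ ($k{\left(C,n \right)} = 7 - 29 = -22$)
$X{\left(h,V \right)} = 12$ ($X{\left(h,V \right)} = 12 + 2 \cdot 0 = 12 + 0 = 12$)
$I = - \frac{1}{3640}$ ($I = \frac{1}{\left(-182\right) 20} = \frac{1}{-3640} = - \frac{1}{3640} \approx -0.00027473$)
$b{\left(G,d \right)} = 71 - 141 d$
$\left(k{\left(52,-63 \right)} - 48606\right) \left(-46998 + \left(I + b{\left(X{\left(-7,-7 \right)},-36 \right)}\right)\right) = \left(-22 - 48606\right) \left(-46998 + \left(- \frac{1}{3640} + \left(71 - -5076\right)\right)\right) = - 48628 \left(-46998 + \left(- \frac{1}{3640} + \left(71 + 5076\right)\right)\right) = - 48628 \left(-46998 + \left(- \frac{1}{3640} + 5147\right)\right) = - 48628 \left(-46998 + \frac{18735079}{3640}\right) = \left(-48628\right) \left(- \frac{152337641}{3640}\right) = \frac{1851968701637}{910}$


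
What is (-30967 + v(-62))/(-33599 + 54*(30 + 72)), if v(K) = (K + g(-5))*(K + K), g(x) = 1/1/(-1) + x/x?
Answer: 23279/28091 ≈ 0.82870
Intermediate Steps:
g(x) = 0 (g(x) = 1/(-1) + 1 = 1*(-1) + 1 = -1 + 1 = 0)
v(K) = 2*K² (v(K) = (K + 0)*(K + K) = K*(2*K) = 2*K²)
(-30967 + v(-62))/(-33599 + 54*(30 + 72)) = (-30967 + 2*(-62)²)/(-33599 + 54*(30 + 72)) = (-30967 + 2*3844)/(-33599 + 54*102) = (-30967 + 7688)/(-33599 + 5508) = -23279/(-28091) = -23279*(-1/28091) = 23279/28091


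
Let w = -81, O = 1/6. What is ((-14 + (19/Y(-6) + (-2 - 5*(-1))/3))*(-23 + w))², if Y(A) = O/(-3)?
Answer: 1363086400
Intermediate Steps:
O = ⅙ ≈ 0.16667
Y(A) = -1/18 (Y(A) = (⅙)/(-3) = (⅙)*(-⅓) = -1/18)
((-14 + (19/Y(-6) + (-2 - 5*(-1))/3))*(-23 + w))² = ((-14 + (19/(-1/18) + (-2 - 5*(-1))/3))*(-23 - 81))² = ((-14 + (19*(-18) + (-2 + 5)*(⅓)))*(-104))² = ((-14 + (-342 + 3*(⅓)))*(-104))² = ((-14 + (-342 + 1))*(-104))² = ((-14 - 341)*(-104))² = (-355*(-104))² = 36920² = 1363086400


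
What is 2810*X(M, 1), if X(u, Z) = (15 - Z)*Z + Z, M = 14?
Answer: 42150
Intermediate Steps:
X(u, Z) = Z + Z*(15 - Z) (X(u, Z) = Z*(15 - Z) + Z = Z + Z*(15 - Z))
2810*X(M, 1) = 2810*(1*(16 - 1*1)) = 2810*(1*(16 - 1)) = 2810*(1*15) = 2810*15 = 42150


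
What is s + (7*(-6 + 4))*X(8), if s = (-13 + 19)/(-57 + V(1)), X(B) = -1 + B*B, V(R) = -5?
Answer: -27345/31 ≈ -882.10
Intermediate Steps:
X(B) = -1 + B²
s = -3/31 (s = (-13 + 19)/(-57 - 5) = 6/(-62) = 6*(-1/62) = -3/31 ≈ -0.096774)
s + (7*(-6 + 4))*X(8) = -3/31 + (7*(-6 + 4))*(-1 + 8²) = -3/31 + (7*(-2))*(-1 + 64) = -3/31 - 14*63 = -3/31 - 882 = -27345/31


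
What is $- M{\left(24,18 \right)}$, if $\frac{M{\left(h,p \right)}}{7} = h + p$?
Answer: $-294$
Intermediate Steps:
$M{\left(h,p \right)} = 7 h + 7 p$ ($M{\left(h,p \right)} = 7 \left(h + p\right) = 7 h + 7 p$)
$- M{\left(24,18 \right)} = - (7 \cdot 24 + 7 \cdot 18) = - (168 + 126) = \left(-1\right) 294 = -294$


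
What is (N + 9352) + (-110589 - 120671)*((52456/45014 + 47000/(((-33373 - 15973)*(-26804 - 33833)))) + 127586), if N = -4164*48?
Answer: -993545110497581671507440/33672648449407 ≈ -2.9506e+10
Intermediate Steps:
N = -199872
(N + 9352) + (-110589 - 120671)*((52456/45014 + 47000/(((-33373 - 15973)*(-26804 - 33833)))) + 127586) = (-199872 + 9352) + (-110589 - 120671)*((52456/45014 + 47000/(((-33373 - 15973)*(-26804 - 33833)))) + 127586) = -190520 - 231260*((52456*(1/45014) + 47000/((-49346*(-60637)))) + 127586) = -190520 - 231260*((26228/22507 + 47000/2992193402) + 127586) = -190520 - 231260*((26228/22507 + 47000*(1/2992193402)) + 127586) = -190520 - 231260*((26228/22507 + 23500/1496096701) + 127586) = -190520 - 231260*(39240153188328/33672648449407 + 127586) = -190520 - 231260*4296197765219229830/33672648449407 = -190520 - 993538695184599090485800/33672648449407 = -993545110497581671507440/33672648449407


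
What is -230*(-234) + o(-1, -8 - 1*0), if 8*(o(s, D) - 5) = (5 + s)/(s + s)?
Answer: 215299/4 ≈ 53825.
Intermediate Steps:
o(s, D) = 5 + (5 + s)/(16*s) (o(s, D) = 5 + ((5 + s)/(s + s))/8 = 5 + ((5 + s)/((2*s)))/8 = 5 + ((5 + s)*(1/(2*s)))/8 = 5 + ((5 + s)/(2*s))/8 = 5 + (5 + s)/(16*s))
-230*(-234) + o(-1, -8 - 1*0) = -230*(-234) + (1/16)*(5 + 81*(-1))/(-1) = 53820 + (1/16)*(-1)*(5 - 81) = 53820 + (1/16)*(-1)*(-76) = 53820 + 19/4 = 215299/4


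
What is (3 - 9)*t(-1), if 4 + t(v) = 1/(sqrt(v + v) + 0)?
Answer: 24 + 3*I*sqrt(2) ≈ 24.0 + 4.2426*I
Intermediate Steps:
t(v) = -4 + sqrt(2)/(2*sqrt(v)) (t(v) = -4 + 1/(sqrt(v + v) + 0) = -4 + 1/(sqrt(2*v) + 0) = -4 + 1/(sqrt(2)*sqrt(v) + 0) = -4 + 1/(sqrt(2)*sqrt(v)) = -4 + sqrt(2)/(2*sqrt(v)))
(3 - 9)*t(-1) = (3 - 9)*(-4 + sqrt(2)/(2*sqrt(-1))) = -6*(-4 + sqrt(2)*(-I)/2) = -6*(-4 - I*sqrt(2)/2) = 24 + 3*I*sqrt(2)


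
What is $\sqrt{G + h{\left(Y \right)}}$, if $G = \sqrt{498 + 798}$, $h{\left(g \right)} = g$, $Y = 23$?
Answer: $\sqrt{59} \approx 7.6811$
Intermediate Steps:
$G = 36$ ($G = \sqrt{1296} = 36$)
$\sqrt{G + h{\left(Y \right)}} = \sqrt{36 + 23} = \sqrt{59}$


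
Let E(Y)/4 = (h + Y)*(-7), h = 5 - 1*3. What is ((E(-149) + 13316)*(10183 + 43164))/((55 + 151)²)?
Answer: 232486226/10609 ≈ 21914.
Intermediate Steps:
h = 2 (h = 5 - 3 = 2)
E(Y) = -56 - 28*Y (E(Y) = 4*((2 + Y)*(-7)) = 4*(-14 - 7*Y) = -56 - 28*Y)
((E(-149) + 13316)*(10183 + 43164))/((55 + 151)²) = (((-56 - 28*(-149)) + 13316)*(10183 + 43164))/((55 + 151)²) = (((-56 + 4172) + 13316)*53347)/(206²) = ((4116 + 13316)*53347)/42436 = (17432*53347)*(1/42436) = 929944904*(1/42436) = 232486226/10609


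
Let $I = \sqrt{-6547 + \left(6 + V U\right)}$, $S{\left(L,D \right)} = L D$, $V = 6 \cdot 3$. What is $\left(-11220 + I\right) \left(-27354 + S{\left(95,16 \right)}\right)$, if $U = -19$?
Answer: $289857480 - 25834 i \sqrt{6883} \approx 2.8986 \cdot 10^{8} - 2.1433 \cdot 10^{6} i$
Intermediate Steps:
$V = 18$
$S{\left(L,D \right)} = D L$
$I = i \sqrt{6883}$ ($I = \sqrt{-6547 + \left(6 + 18 \left(-19\right)\right)} = \sqrt{-6547 + \left(6 - 342\right)} = \sqrt{-6547 - 336} = \sqrt{-6883} = i \sqrt{6883} \approx 82.964 i$)
$\left(-11220 + I\right) \left(-27354 + S{\left(95,16 \right)}\right) = \left(-11220 + i \sqrt{6883}\right) \left(-27354 + 16 \cdot 95\right) = \left(-11220 + i \sqrt{6883}\right) \left(-27354 + 1520\right) = \left(-11220 + i \sqrt{6883}\right) \left(-25834\right) = 289857480 - 25834 i \sqrt{6883}$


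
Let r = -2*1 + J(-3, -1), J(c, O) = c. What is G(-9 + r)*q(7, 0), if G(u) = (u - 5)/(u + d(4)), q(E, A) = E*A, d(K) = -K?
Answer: 0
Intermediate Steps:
r = -5 (r = -2*1 - 3 = -2 - 3 = -5)
q(E, A) = A*E
G(u) = (-5 + u)/(-4 + u) (G(u) = (u - 5)/(u - 1*4) = (-5 + u)/(u - 4) = (-5 + u)/(-4 + u))
G(-9 + r)*q(7, 0) = ((-5 + (-9 - 5))/(-4 + (-9 - 5)))*(0*7) = ((-5 - 14)/(-4 - 14))*0 = (-19/(-18))*0 = -1/18*(-19)*0 = (19/18)*0 = 0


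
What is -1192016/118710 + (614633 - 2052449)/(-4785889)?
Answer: -2767086562432/284066441595 ≈ -9.7410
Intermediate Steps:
-1192016/118710 + (614633 - 2052449)/(-4785889) = -1192016*1/118710 - 1437816*(-1/4785889) = -596008/59355 + 1437816/4785889 = -2767086562432/284066441595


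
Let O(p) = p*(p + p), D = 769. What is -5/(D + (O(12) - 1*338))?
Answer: -5/719 ≈ -0.0069541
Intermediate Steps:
O(p) = 2*p² (O(p) = p*(2*p) = 2*p²)
-5/(D + (O(12) - 1*338)) = -5/(769 + (2*12² - 1*338)) = -5/(769 + (2*144 - 338)) = -5/(769 + (288 - 338)) = -5/(769 - 50) = -5/719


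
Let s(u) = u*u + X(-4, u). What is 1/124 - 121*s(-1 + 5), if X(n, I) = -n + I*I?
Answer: -540143/124 ≈ -4356.0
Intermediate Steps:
X(n, I) = I² - n (X(n, I) = -n + I² = I² - n)
s(u) = 4 + 2*u² (s(u) = u*u + (u² - 1*(-4)) = u² + (u² + 4) = u² + (4 + u²) = 4 + 2*u²)
1/124 - 121*s(-1 + 5) = 1/124 - 121*(4 + 2*(-1 + 5)²) = 1/124 - 121*(4 + 2*4²) = 1/124 - 121*(4 + 2*16) = 1/124 - 121*(4 + 32) = 1/124 - 121*36 = 1/124 - 4356 = -540143/124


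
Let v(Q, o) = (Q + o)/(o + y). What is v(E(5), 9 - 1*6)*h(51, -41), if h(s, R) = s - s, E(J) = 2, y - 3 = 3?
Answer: 0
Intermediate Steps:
y = 6 (y = 3 + 3 = 6)
h(s, R) = 0
v(Q, o) = (Q + o)/(6 + o) (v(Q, o) = (Q + o)/(o + 6) = (Q + o)/(6 + o))
v(E(5), 9 - 1*6)*h(51, -41) = ((2 + (9 - 1*6))/(6 + (9 - 1*6)))*0 = ((2 + (9 - 6))/(6 + (9 - 6)))*0 = ((2 + 3)/(6 + 3))*0 = (5/9)*0 = 0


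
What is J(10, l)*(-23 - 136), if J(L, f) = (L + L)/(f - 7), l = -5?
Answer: 265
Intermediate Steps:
J(L, f) = 2*L/(-7 + f) (J(L, f) = (2*L)/(-7 + f) = 2*L/(-7 + f))
J(10, l)*(-23 - 136) = (2*10/(-7 - 5))*(-23 - 136) = (2*10/(-12))*(-159) = (2*10*(-1/12))*(-159) = -5/3*(-159) = 265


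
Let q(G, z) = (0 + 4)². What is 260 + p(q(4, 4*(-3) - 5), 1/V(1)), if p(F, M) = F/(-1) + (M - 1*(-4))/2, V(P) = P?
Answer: 493/2 ≈ 246.50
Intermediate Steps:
q(G, z) = 16 (q(G, z) = 4² = 16)
p(F, M) = 2 + M/2 - F (p(F, M) = F*(-1) + (M + 4)*(½) = -F + (4 + M)*(½) = -F + (2 + M/2) = 2 + M/2 - F)
260 + p(q(4, 4*(-3) - 5), 1/V(1)) = 260 + (2 + (½)/1 - 1*16) = 260 + (2 + (½)*1 - 16) = 260 + (2 + ½ - 16) = 260 - 27/2 = 493/2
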